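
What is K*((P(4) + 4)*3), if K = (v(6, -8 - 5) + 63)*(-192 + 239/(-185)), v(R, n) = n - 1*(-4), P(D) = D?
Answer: -46343664/185 ≈ -2.5051e+5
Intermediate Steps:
v(R, n) = 4 + n (v(R, n) = n + 4 = 4 + n)
K = -1930986/185 (K = ((4 + (-8 - 5)) + 63)*(-192 + 239/(-185)) = ((4 - 13) + 63)*(-192 + 239*(-1/185)) = (-9 + 63)*(-192 - 239/185) = 54*(-35759/185) = -1930986/185 ≈ -10438.)
K*((P(4) + 4)*3) = -1930986*(4 + 4)*3/185 = -15447888*3/185 = -1930986/185*24 = -46343664/185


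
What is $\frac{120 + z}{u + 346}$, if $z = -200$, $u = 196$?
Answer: $- \frac{40}{271} \approx -0.1476$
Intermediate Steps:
$\frac{120 + z}{u + 346} = \frac{120 - 200}{196 + 346} = - \frac{80}{542} = \left(-80\right) \frac{1}{542} = - \frac{40}{271}$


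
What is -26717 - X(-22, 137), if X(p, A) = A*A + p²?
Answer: -45970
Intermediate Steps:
X(p, A) = A² + p²
-26717 - X(-22, 137) = -26717 - (137² + (-22)²) = -26717 - (18769 + 484) = -26717 - 1*19253 = -26717 - 19253 = -45970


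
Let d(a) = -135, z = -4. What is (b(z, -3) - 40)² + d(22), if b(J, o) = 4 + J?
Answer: 1465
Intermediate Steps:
(b(z, -3) - 40)² + d(22) = ((4 - 4) - 40)² - 135 = (0 - 40)² - 135 = (-40)² - 135 = 1600 - 135 = 1465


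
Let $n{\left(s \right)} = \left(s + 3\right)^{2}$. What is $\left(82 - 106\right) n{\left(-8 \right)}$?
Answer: $-600$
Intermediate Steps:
$n{\left(s \right)} = \left(3 + s\right)^{2}$
$\left(82 - 106\right) n{\left(-8 \right)} = \left(82 - 106\right) \left(3 - 8\right)^{2} = \left(82 - 106\right) \left(-5\right)^{2} = \left(-24\right) 25 = -600$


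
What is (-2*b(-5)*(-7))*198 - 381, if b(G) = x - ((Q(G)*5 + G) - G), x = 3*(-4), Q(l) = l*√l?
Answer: -33645 + 69300*I*√5 ≈ -33645.0 + 1.5496e+5*I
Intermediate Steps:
Q(l) = l^(3/2)
x = -12
b(G) = -12 - 5*G^(3/2) (b(G) = -12 - ((G^(3/2)*5 + G) - G) = -12 - ((5*G^(3/2) + G) - G) = -12 - ((G + 5*G^(3/2)) - G) = -12 - 5*G^(3/2))
(-2*b(-5)*(-7))*198 - 381 = (-2*(-12 - (-25)*I*√5)*(-7))*198 - 381 = (-2*(-12 + 25*I*√5)*(-7))*198 - 381 = ((24 - 50*I*√5)*(-7))*198 - 381 = (-168 + 350*I*√5)*198 - 381 = (-33264 + 69300*I*√5) - 381 = -33645 + 69300*I*√5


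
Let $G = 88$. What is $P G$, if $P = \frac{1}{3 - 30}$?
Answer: $- \frac{88}{27} \approx -3.2593$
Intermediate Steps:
$P = - \frac{1}{27}$ ($P = \frac{1}{-27} = - \frac{1}{27} \approx -0.037037$)
$P G = \left(- \frac{1}{27}\right) 88 = - \frac{88}{27}$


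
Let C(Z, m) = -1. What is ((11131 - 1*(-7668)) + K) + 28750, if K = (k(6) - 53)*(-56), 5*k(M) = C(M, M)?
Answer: 252641/5 ≈ 50528.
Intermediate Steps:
k(M) = -⅕ (k(M) = (⅕)*(-1) = -⅕)
K = 14896/5 (K = (-⅕ - 53)*(-56) = -266/5*(-56) = 14896/5 ≈ 2979.2)
((11131 - 1*(-7668)) + K) + 28750 = ((11131 - 1*(-7668)) + 14896/5) + 28750 = ((11131 + 7668) + 14896/5) + 28750 = (18799 + 14896/5) + 28750 = 108891/5 + 28750 = 252641/5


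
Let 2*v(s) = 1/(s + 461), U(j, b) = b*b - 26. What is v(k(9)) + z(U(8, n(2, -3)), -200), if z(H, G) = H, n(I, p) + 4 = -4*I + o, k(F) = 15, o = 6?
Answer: 9521/952 ≈ 10.001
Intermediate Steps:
n(I, p) = 2 - 4*I (n(I, p) = -4 + (-4*I + 6) = -4 + (6 - 4*I) = 2 - 4*I)
U(j, b) = -26 + b² (U(j, b) = b² - 26 = -26 + b²)
v(s) = 1/(2*(461 + s)) (v(s) = 1/(2*(s + 461)) = 1/(2*(461 + s)))
v(k(9)) + z(U(8, n(2, -3)), -200) = 1/(2*(461 + 15)) + (-26 + (2 - 4*2)²) = (½)/476 + (-26 + (2 - 8)²) = (½)*(1/476) + (-26 + (-6)²) = 1/952 + (-26 + 36) = 1/952 + 10 = 9521/952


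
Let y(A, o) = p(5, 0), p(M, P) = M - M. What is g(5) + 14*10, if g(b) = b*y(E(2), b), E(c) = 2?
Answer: 140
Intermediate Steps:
p(M, P) = 0
y(A, o) = 0
g(b) = 0 (g(b) = b*0 = 0)
g(5) + 14*10 = 0 + 14*10 = 0 + 140 = 140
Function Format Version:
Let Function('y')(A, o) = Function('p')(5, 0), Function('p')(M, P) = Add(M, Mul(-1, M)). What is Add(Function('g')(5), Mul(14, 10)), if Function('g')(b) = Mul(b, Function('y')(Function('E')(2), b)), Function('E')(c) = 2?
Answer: 140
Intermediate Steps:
Function('p')(M, P) = 0
Function('y')(A, o) = 0
Function('g')(b) = 0 (Function('g')(b) = Mul(b, 0) = 0)
Add(Function('g')(5), Mul(14, 10)) = Add(0, Mul(14, 10)) = Add(0, 140) = 140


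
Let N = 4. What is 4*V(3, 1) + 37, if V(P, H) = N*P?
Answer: 85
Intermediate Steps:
V(P, H) = 4*P
4*V(3, 1) + 37 = 4*(4*3) + 37 = 4*12 + 37 = 48 + 37 = 85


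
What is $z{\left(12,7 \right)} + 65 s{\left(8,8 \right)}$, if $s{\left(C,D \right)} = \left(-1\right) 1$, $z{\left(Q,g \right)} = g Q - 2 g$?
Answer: $5$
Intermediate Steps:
$z{\left(Q,g \right)} = - 2 g + Q g$ ($z{\left(Q,g \right)} = Q g - 2 g = - 2 g + Q g$)
$s{\left(C,D \right)} = -1$
$z{\left(12,7 \right)} + 65 s{\left(8,8 \right)} = 7 \left(-2 + 12\right) + 65 \left(-1\right) = 7 \cdot 10 - 65 = 70 - 65 = 5$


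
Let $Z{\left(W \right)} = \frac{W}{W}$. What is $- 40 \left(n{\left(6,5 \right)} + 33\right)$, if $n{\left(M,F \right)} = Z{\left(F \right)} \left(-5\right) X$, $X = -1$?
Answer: $-1520$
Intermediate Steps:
$Z{\left(W \right)} = 1$
$n{\left(M,F \right)} = 5$ ($n{\left(M,F \right)} = 1 \left(-5\right) \left(-1\right) = \left(-5\right) \left(-1\right) = 5$)
$- 40 \left(n{\left(6,5 \right)} + 33\right) = - 40 \left(5 + 33\right) = \left(-40\right) 38 = -1520$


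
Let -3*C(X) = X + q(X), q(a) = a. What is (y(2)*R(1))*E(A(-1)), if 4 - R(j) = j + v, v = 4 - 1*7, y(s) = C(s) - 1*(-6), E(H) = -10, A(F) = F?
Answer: -280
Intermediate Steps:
C(X) = -2*X/3 (C(X) = -(X + X)/3 = -2*X/3)
y(s) = 6 - 2*s/3 (y(s) = -2*s/3 - 1*(-6) = -2*s/3 + 6 = 6 - 2*s/3)
v = -3 (v = 4 - 7 = -3)
R(j) = 7 - j (R(j) = 4 - (j - 3) = 4 - (-3 + j) = 4 + (3 - j) = 7 - j)
(y(2)*R(1))*E(A(-1)) = ((6 - ⅔*2)*(7 - 1*1))*(-10) = ((6 - 4/3)*(7 - 1))*(-10) = ((14/3)*6)*(-10) = 28*(-10) = -280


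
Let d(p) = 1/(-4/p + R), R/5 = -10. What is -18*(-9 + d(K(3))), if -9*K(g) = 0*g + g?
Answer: 3087/19 ≈ 162.47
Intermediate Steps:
R = -50 (R = 5*(-10) = -50)
K(g) = -g/9 (K(g) = -(0*g + g)/9 = -(0 + g)/9 = -g/9)
d(p) = 1/(-50 - 4/p) (d(p) = 1/(-4/p - 50) = 1/(-50 - 4/p))
-18*(-9 + d(K(3))) = -18*(-9 - (-⅑*3)/(4 + 50*(-⅑*3))) = -18*(-9 - 1*(-⅓)/(4 + 50*(-⅓))) = -18*(-9 - 1*(-⅓)/(4 - 50/3)) = -18*(-9 - 1*(-⅓)/(-38/3)) = -18*(-9 - 1*(-⅓)*(-3/38)) = -18*(-9 - 1/38) = -18*(-343/38) = 3087/19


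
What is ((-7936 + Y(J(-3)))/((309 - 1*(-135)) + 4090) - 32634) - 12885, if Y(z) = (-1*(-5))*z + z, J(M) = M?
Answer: -103195550/2267 ≈ -45521.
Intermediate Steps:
Y(z) = 6*z (Y(z) = 5*z + z = 6*z)
((-7936 + Y(J(-3)))/((309 - 1*(-135)) + 4090) - 32634) - 12885 = ((-7936 + 6*(-3))/((309 - 1*(-135)) + 4090) - 32634) - 12885 = ((-7936 - 18)/((309 + 135) + 4090) - 32634) - 12885 = (-7954/(444 + 4090) - 32634) - 12885 = (-7954/4534 - 32634) - 12885 = (-7954*1/4534 - 32634) - 12885 = (-3977/2267 - 32634) - 12885 = -73985255/2267 - 12885 = -103195550/2267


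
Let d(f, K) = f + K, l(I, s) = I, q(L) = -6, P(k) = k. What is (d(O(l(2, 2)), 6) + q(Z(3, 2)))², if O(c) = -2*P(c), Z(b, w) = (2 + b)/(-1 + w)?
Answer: 16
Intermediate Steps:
Z(b, w) = (2 + b)/(-1 + w)
O(c) = -2*c
d(f, K) = K + f
(d(O(l(2, 2)), 6) + q(Z(3, 2)))² = ((6 - 2*2) - 6)² = ((6 - 4) - 6)² = (2 - 6)² = (-4)² = 16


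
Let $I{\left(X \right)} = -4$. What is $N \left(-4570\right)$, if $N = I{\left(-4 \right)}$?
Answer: $18280$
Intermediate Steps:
$N = -4$
$N \left(-4570\right) = \left(-4\right) \left(-4570\right) = 18280$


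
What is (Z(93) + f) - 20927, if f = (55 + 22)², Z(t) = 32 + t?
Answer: -14873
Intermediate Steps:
f = 5929 (f = 77² = 5929)
(Z(93) + f) - 20927 = ((32 + 93) + 5929) - 20927 = (125 + 5929) - 20927 = 6054 - 20927 = -14873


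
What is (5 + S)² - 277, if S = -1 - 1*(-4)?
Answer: -213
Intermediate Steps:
S = 3 (S = -1 + 4 = 3)
(5 + S)² - 277 = (5 + 3)² - 277 = 8² - 277 = 64 - 277 = -213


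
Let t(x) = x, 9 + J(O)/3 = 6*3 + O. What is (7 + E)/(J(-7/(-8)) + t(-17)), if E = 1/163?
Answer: 9136/16463 ≈ 0.55494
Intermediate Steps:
J(O) = 27 + 3*O (J(O) = -27 + 3*(6*3 + O) = -27 + 3*(18 + O) = -27 + (54 + 3*O) = 27 + 3*O)
E = 1/163 ≈ 0.0061350
(7 + E)/(J(-7/(-8)) + t(-17)) = (7 + 1/163)/((27 + 3*(-7/(-8))) - 17) = 1142/(163*((27 + 3*(-7*(-⅛))) - 17)) = 1142/(163*((27 + 3*(7/8)) - 17)) = 1142/(163*((27 + 21/8) - 17)) = 1142/(163*(237/8 - 17)) = 1142/(163*(101/8)) = (1142/163)*(8/101) = 9136/16463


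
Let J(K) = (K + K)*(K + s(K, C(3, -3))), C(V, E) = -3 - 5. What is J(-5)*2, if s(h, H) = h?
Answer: 200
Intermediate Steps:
C(V, E) = -8
J(K) = 4*K² (J(K) = (K + K)*(K + K) = (2*K)*(2*K) = 4*K²)
J(-5)*2 = (4*(-5)²)*2 = (4*25)*2 = 100*2 = 200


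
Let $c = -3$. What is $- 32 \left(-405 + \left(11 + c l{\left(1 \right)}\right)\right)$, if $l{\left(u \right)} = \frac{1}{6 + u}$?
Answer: $\frac{88352}{7} \approx 12622.0$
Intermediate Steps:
$- 32 \left(-405 + \left(11 + c l{\left(1 \right)}\right)\right) = - 32 \left(-405 + \left(11 - \frac{3}{6 + 1}\right)\right) = - 32 \left(-405 + \left(11 - \frac{3}{7}\right)\right) = - 32 \left(-405 + \frac{74}{7}\right) = \left(-32\right) \left(- \frac{2761}{7}\right) = \frac{88352}{7}$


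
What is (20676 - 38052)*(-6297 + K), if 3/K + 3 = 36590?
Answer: 4003227726336/36587 ≈ 1.0942e+8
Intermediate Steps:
K = 3/36587 (K = 3/(-3 + 36590) = 3/36587 ≈ 8.1996e-5)
(20676 - 38052)*(-6297 + K) = (20676 - 38052)*(-6297 + 3/36587) = -17376*(-230388336/36587) = 4003227726336/36587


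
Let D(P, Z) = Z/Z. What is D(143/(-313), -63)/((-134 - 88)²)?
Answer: 1/49284 ≈ 2.0291e-5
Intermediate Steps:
D(P, Z) = 1
D(143/(-313), -63)/((-134 - 88)²) = 1/(-134 - 88)² = 1/(-222)² = 1/49284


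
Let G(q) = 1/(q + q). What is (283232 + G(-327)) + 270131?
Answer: 361899401/654 ≈ 5.5336e+5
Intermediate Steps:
G(q) = 1/(2*q)
(283232 + G(-327)) + 270131 = (283232 + (1/2)/(-327)) + 270131 = (283232 + (1/2)*(-1/327)) + 270131 = (283232 - 1/654) + 270131 = 185233727/654 + 270131 = 361899401/654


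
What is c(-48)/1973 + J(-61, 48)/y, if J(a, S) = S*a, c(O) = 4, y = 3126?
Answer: -960740/1027933 ≈ -0.93463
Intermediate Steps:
c(-48)/1973 + J(-61, 48)/y = 4/1973 + (48*(-61))/3126 = 4*(1/1973) - 2928*1/3126 = 4/1973 - 488/521 = -960740/1027933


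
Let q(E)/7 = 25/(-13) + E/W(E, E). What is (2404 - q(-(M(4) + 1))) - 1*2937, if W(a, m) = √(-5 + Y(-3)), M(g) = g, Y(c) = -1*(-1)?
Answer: -6754/13 - 35*I/2 ≈ -519.54 - 17.5*I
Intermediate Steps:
Y(c) = 1
W(a, m) = 2*I (W(a, m) = √(-5 + 1) = √(-4) = 2*I)
q(E) = -175/13 - 7*I*E/2 (q(E) = 7*(25/(-13) + E/((2*I))) = 7*(25*(-1/13) + E*(-I/2)) = 7*(-25/13 - I*E/2) = -175/13 - 7*I*E/2)
(2404 - q(-(M(4) + 1))) - 1*2937 = (2404 - (-175/13 - 7*I*(-(4 + 1))/2)) - 1*2937 = (2404 - (-175/13 - 7*I*(-1*5)/2)) - 2937 = (2404 - (-175/13 - 7/2*I*(-5))) - 2937 = (2404 - (-175/13 + 35*I/2)) - 2937 = (2404 + (175/13 - 35*I/2)) - 2937 = (31427/13 - 35*I/2) - 2937 = -6754/13 - 35*I/2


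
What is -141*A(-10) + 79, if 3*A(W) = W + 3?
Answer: 408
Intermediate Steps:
A(W) = 1 + W/3 (A(W) = (W + 3)/3 = (3 + W)/3 = 1 + W/3)
-141*A(-10) + 79 = -141*(1 + (⅓)*(-10)) + 79 = -141*(1 - 10/3) + 79 = -141*(-7/3) + 79 = 329 + 79 = 408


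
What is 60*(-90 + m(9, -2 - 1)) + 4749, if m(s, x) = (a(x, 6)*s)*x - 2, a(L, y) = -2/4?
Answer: 39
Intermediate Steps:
a(L, y) = -1/2 (a(L, y) = -2*1/4 = -1/2)
m(s, x) = -2 - s*x/2 (m(s, x) = (-s/2)*x - 2 = -s*x/2 - 2 = -2 - s*x/2)
60*(-90 + m(9, -2 - 1)) + 4749 = 60*(-90 + (-2 - 1/2*9*(-2 - 1))) + 4749 = 60*(-90 + (-2 - 1/2*9*(-3))) + 4749 = 60*(-90 + (-2 + 27/2)) + 4749 = 60*(-90 + 23/2) + 4749 = 60*(-157/2) + 4749 = -4710 + 4749 = 39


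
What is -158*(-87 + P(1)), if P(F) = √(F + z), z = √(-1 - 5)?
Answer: 13746 - 158*√(1 + I*√6) ≈ 13533.0 - 143.33*I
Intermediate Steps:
z = I*√6 (z = √(-6) = I*√6 ≈ 2.4495*I)
P(F) = √(F + I*√6)
-158*(-87 + P(1)) = -158*(-87 + √(1 + I*√6)) = 13746 - 158*√(1 + I*√6)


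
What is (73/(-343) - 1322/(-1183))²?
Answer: 2750058481/3360173089 ≈ 0.81843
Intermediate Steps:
(73/(-343) - 1322/(-1183))² = (73*(-1/343) - 1322*(-1/1183))² = (-73/343 + 1322/1183)² = (52441/57967)² = 2750058481/3360173089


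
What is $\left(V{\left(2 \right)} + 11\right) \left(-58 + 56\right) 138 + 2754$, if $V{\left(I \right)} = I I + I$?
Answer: $-1938$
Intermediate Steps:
$V{\left(I \right)} = I + I^{2}$ ($V{\left(I \right)} = I^{2} + I = I + I^{2}$)
$\left(V{\left(2 \right)} + 11\right) \left(-58 + 56\right) 138 + 2754 = \left(2 \left(1 + 2\right) + 11\right) \left(-58 + 56\right) 138 + 2754 = \left(2 \cdot 3 + 11\right) \left(-2\right) 138 + 2754 = \left(6 + 11\right) \left(-2\right) 138 + 2754 = 17 \left(-2\right) 138 + 2754 = \left(-34\right) 138 + 2754 = -4692 + 2754 = -1938$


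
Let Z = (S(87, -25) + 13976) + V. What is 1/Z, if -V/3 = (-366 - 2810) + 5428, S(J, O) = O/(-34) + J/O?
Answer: 850/6134667 ≈ 0.00013856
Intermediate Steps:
S(J, O) = -O/34 + J/O (S(J, O) = O*(-1/34) + J/O = -O/34 + J/O)
V = -6756 (V = -3*((-366 - 2810) + 5428) = -3*(-3176 + 5428) = -3*2252 = -6756)
Z = 6134667/850 (Z = ((-1/34*(-25) + 87/(-25)) + 13976) - 6756 = ((25/34 + 87*(-1/25)) + 13976) - 6756 = ((25/34 - 87/25) + 13976) - 6756 = (-2333/850 + 13976) - 6756 = 11877267/850 - 6756 = 6134667/850 ≈ 7217.3)
1/Z = 1/(6134667/850) = 850/6134667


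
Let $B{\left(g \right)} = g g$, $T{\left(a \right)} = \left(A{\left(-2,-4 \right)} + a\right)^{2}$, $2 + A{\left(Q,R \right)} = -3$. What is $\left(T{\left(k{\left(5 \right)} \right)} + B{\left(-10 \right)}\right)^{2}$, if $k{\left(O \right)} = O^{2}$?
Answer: $250000$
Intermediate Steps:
$A{\left(Q,R \right)} = -5$ ($A{\left(Q,R \right)} = -2 - 3 = -5$)
$T{\left(a \right)} = \left(-5 + a\right)^{2}$
$B{\left(g \right)} = g^{2}$
$\left(T{\left(k{\left(5 \right)} \right)} + B{\left(-10 \right)}\right)^{2} = \left(\left(-5 + 5^{2}\right)^{2} + \left(-10\right)^{2}\right)^{2} = \left(\left(-5 + 25\right)^{2} + 100\right)^{2} = \left(20^{2} + 100\right)^{2} = \left(400 + 100\right)^{2} = 500^{2} = 250000$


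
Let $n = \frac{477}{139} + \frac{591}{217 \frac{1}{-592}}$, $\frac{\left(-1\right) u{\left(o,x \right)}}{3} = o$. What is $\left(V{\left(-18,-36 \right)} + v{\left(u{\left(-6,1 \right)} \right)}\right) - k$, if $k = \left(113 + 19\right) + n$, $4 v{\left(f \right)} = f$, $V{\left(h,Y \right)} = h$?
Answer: $\frac{88279965}{60326} \approx 1463.4$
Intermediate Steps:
$u{\left(o,x \right)} = - 3 o$
$n = - \frac{48528699}{30163}$ ($n = 477 \cdot \frac{1}{139} + \frac{591}{217 \left(- \frac{1}{592}\right)} = \frac{477}{139} + \frac{591}{- \frac{217}{592}} = \frac{477}{139} + 591 \left(- \frac{592}{217}\right) = \frac{477}{139} - \frac{349872}{217} = - \frac{48528699}{30163} \approx -1608.9$)
$v{\left(f \right)} = \frac{f}{4}$
$k = - \frac{44547183}{30163}$ ($k = \left(113 + 19\right) - \frac{48528699}{30163} = 132 - \frac{48528699}{30163} = - \frac{44547183}{30163} \approx -1476.9$)
$\left(V{\left(-18,-36 \right)} + v{\left(u{\left(-6,1 \right)} \right)}\right) - k = \left(-18 + \frac{\left(-3\right) \left(-6\right)}{4}\right) - - \frac{44547183}{30163} = \left(-18 + \frac{1}{4} \cdot 18\right) + \frac{44547183}{30163} = \left(-18 + \frac{9}{2}\right) + \frac{44547183}{30163} = - \frac{27}{2} + \frac{44547183}{30163} = \frac{88279965}{60326}$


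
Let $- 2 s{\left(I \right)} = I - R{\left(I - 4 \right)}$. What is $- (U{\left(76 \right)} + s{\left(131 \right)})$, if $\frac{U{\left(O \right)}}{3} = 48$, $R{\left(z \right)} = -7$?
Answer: $-75$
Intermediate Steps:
$s{\left(I \right)} = - \frac{7}{2} - \frac{I}{2}$ ($s{\left(I \right)} = - \frac{I - -7}{2} = - \frac{I + 7}{2} = - \frac{7 + I}{2} = - \frac{7}{2} - \frac{I}{2}$)
$U{\left(O \right)} = 144$ ($U{\left(O \right)} = 3 \cdot 48 = 144$)
$- (U{\left(76 \right)} + s{\left(131 \right)}) = - (144 - 69) = \left(-1\right) 75 = -75$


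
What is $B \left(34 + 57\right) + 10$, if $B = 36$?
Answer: $3286$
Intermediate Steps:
$B \left(34 + 57\right) + 10 = 36 \left(34 + 57\right) + 10 = 36 \cdot 91 + 10 = 3276 + 10 = 3286$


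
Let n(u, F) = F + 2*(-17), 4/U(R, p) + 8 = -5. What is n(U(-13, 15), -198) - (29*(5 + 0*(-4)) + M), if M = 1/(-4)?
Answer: -1507/4 ≈ -376.75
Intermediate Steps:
U(R, p) = -4/13 (U(R, p) = 4/(-8 - 5) = 4/(-13) = 4*(-1/13) = -4/13)
M = -¼ ≈ -0.25000
n(u, F) = -34 + F (n(u, F) = F - 34 = -34 + F)
n(U(-13, 15), -198) - (29*(5 + 0*(-4)) + M) = (-34 - 198) - (29*(5 + 0*(-4)) - ¼) = -232 - (29*(5 + 0) - ¼) = -232 - (29*5 - ¼) = -232 - (145 - ¼) = -232 - 1*579/4 = -232 - 579/4 = -1507/4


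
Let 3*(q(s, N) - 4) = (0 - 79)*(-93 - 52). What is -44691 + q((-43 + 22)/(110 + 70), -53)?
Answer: -122606/3 ≈ -40869.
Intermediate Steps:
q(s, N) = 11467/3 (q(s, N) = 4 + ((0 - 79)*(-93 - 52))/3 = 4 + (-79*(-145))/3 = 4 + (⅓)*11455 = 4 + 11455/3 = 11467/3)
-44691 + q((-43 + 22)/(110 + 70), -53) = -44691 + 11467/3 = -122606/3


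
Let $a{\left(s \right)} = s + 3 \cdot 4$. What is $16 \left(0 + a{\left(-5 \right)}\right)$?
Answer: $112$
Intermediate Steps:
$a{\left(s \right)} = 12 + s$ ($a{\left(s \right)} = s + 12 = 12 + s$)
$16 \left(0 + a{\left(-5 \right)}\right) = 16 \left(0 + \left(12 - 5\right)\right) = 16 \left(0 + 7\right) = 16 \cdot 7 = 112$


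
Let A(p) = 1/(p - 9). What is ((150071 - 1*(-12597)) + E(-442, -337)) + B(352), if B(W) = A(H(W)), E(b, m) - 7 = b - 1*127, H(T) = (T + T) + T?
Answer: 169724983/1047 ≈ 1.6211e+5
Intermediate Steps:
H(T) = 3*T (H(T) = 2*T + T = 3*T)
A(p) = 1/(-9 + p)
E(b, m) = -120 + b (E(b, m) = 7 + (b - 1*127) = 7 + (b - 127) = 7 + (-127 + b) = -120 + b)
B(W) = 1/(-9 + 3*W)
((150071 - 1*(-12597)) + E(-442, -337)) + B(352) = ((150071 - 1*(-12597)) + (-120 - 442)) + 1/(3*(-3 + 352)) = ((150071 + 12597) - 562) + (⅓)/349 = (162668 - 562) + (⅓)*(1/349) = 162106 + 1/1047 = 169724983/1047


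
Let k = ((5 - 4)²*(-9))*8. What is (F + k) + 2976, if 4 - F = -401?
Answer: 3309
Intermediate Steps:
F = 405 (F = 4 - 1*(-401) = 4 + 401 = 405)
k = -72 (k = (1²*(-9))*8 = (1*(-9))*8 = -9*8 = -72)
(F + k) + 2976 = (405 - 72) + 2976 = 333 + 2976 = 3309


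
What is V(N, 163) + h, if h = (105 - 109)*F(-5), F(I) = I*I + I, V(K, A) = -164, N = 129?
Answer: -244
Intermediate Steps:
F(I) = I + I² (F(I) = I² + I = I + I²)
h = -80 (h = (105 - 109)*(-5*(1 - 5)) = -(-20)*(-4) = -4*20 = -80)
V(N, 163) + h = -164 - 80 = -244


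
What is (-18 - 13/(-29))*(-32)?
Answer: 16288/29 ≈ 561.66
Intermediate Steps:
(-18 - 13/(-29))*(-32) = (-18 - 13*(-1/29))*(-32) = (-18 + 13/29)*(-32) = -509/29*(-32) = 16288/29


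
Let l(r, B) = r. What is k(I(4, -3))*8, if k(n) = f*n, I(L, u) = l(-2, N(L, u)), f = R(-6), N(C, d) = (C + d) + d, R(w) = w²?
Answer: -576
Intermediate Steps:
N(C, d) = C + 2*d
f = 36 (f = (-6)² = 36)
I(L, u) = -2
k(n) = 36*n
k(I(4, -3))*8 = (36*(-2))*8 = -72*8 = -576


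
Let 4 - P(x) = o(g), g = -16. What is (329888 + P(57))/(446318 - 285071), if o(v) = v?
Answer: 329908/161247 ≈ 2.0460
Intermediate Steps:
P(x) = 20 (P(x) = 4 - 1*(-16) = 4 + 16 = 20)
(329888 + P(57))/(446318 - 285071) = (329888 + 20)/(446318 - 285071) = 329908/161247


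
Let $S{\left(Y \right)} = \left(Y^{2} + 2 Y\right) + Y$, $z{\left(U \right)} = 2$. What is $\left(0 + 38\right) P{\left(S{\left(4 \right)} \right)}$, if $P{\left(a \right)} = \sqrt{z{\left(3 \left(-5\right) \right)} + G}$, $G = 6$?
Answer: $76 \sqrt{2} \approx 107.48$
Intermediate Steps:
$S{\left(Y \right)} = Y^{2} + 3 Y$
$P{\left(a \right)} = 2 \sqrt{2}$ ($P{\left(a \right)} = \sqrt{2 + 6} = \sqrt{8} = 2 \sqrt{2}$)
$\left(0 + 38\right) P{\left(S{\left(4 \right)} \right)} = \left(0 + 38\right) 2 \sqrt{2} = 38 \cdot 2 \sqrt{2} = 76 \sqrt{2}$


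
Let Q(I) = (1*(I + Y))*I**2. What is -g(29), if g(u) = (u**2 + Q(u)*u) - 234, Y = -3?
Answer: -634721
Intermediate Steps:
Q(I) = I**2*(-3 + I) (Q(I) = (1*(I - 3))*I**2 = (1*(-3 + I))*I**2 = (-3 + I)*I**2 = I**2*(-3 + I))
g(u) = -234 + u**2 + u**3*(-3 + u) (g(u) = (u**2 + (u**2*(-3 + u))*u) - 234 = (u**2 + u**3*(-3 + u)) - 234 = -234 + u**2 + u**3*(-3 + u))
-g(29) = -(-234 + 29**2 + 29**3*(-3 + 29)) = -(-234 + 841 + 24389*26) = -(-234 + 841 + 634114) = -1*634721 = -634721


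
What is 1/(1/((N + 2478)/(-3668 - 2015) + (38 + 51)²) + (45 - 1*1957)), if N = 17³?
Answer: -45007652/86054624941 ≈ -0.00052301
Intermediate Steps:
N = 4913
1/(1/((N + 2478)/(-3668 - 2015) + (38 + 51)²) + (45 - 1*1957)) = 1/(1/((4913 + 2478)/(-3668 - 2015) + (38 + 51)²) + (45 - 1*1957)) = 1/(1/(7391/(-5683) + 89²) + (45 - 1957)) = 1/(1/(7391*(-1/5683) + 7921) - 1912) = 1/(1/(-7391/5683 + 7921) - 1912) = 1/(1/(45007652/5683) - 1912) = 1/(5683/45007652 - 1912) = 1/(-86054624941/45007652) = -45007652/86054624941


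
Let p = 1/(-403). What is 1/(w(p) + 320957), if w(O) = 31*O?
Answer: 13/4172440 ≈ 3.1157e-6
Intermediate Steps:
p = -1/403 ≈ -0.0024814
1/(w(p) + 320957) = 1/(31*(-1/403) + 320957) = 1/(-1/13 + 320957) = 1/(4172440/13) = 13/4172440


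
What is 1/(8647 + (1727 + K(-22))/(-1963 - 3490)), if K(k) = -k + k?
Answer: 5453/47150364 ≈ 0.00011565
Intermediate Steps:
K(k) = 0
1/(8647 + (1727 + K(-22))/(-1963 - 3490)) = 1/(8647 + (1727 + 0)/(-1963 - 3490)) = 1/(8647 + 1727/(-5453)) = 1/(8647 + 1727*(-1/5453)) = 1/(8647 - 1727/5453) = 1/(47150364/5453) = 5453/47150364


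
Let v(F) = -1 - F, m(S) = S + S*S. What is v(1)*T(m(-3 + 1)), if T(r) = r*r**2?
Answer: -16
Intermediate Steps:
m(S) = S + S**2
T(r) = r**3
v(1)*T(m(-3 + 1)) = (-1 - 1*1)*((-3 + 1)*(1 + (-3 + 1)))**3 = (-1 - 1)*(-2*(1 - 2))**3 = -2*(-2*(-1))**3 = -2*2**3 = -2*8 = -16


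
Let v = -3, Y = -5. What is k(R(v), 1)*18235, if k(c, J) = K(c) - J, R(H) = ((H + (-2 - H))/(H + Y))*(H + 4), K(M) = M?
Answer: -54705/4 ≈ -13676.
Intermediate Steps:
R(H) = -2*(4 + H)/(-5 + H) (R(H) = ((H + (-2 - H))/(H - 5))*(H + 4) = (-2/(-5 + H))*(4 + H) = -2*(4 + H)/(-5 + H))
k(c, J) = c - J
k(R(v), 1)*18235 = (2*(-4 - 1*(-3))/(-5 - 3) - 1*1)*18235 = (2*(-4 + 3)/(-8) - 1)*18235 = (2*(-⅛)*(-1) - 1)*18235 = (¼ - 1)*18235 = -¾*18235 = -54705/4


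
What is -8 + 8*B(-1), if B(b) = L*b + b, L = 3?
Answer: -40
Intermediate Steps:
B(b) = 4*b (B(b) = 3*b + b = 4*b)
-8 + 8*B(-1) = -8 + 8*(4*(-1)) = -8 + 8*(-4) = -8 - 32 = -40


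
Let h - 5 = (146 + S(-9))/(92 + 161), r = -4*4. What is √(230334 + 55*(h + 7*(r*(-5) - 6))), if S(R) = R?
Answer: 3*√15231014/23 ≈ 509.05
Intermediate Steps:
r = -16
h = 1402/253 (h = 5 + (146 - 9)/(92 + 161) = 5 + 137/253 = 1402/253 ≈ 5.5415)
√(230334 + 55*(h + 7*(r*(-5) - 6))) = √(230334 + 55*(1402/253 + 7*(-16*(-5) - 6))) = √(230334 + 55*(1402/253 + 7*(80 - 6))) = √(230334 + 55*(1402/253 + 7*74)) = √(230334 + 55*(1402/253 + 518)) = √(230334 + 55*(132456/253)) = √(230334 + 662280/23) = √(5959962/23) = 3*√15231014/23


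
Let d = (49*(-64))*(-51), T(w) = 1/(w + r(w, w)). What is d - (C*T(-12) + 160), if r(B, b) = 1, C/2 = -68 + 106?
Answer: 1757612/11 ≈ 1.5978e+5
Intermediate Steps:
C = 76 (C = 2*(-68 + 106) = 2*38 = 76)
T(w) = 1/(1 + w) (T(w) = 1/(w + 1) = 1/(1 + w))
d = 159936 (d = -3136*(-51) = 159936)
d - (C*T(-12) + 160) = 159936 - (76/(1 - 12) + 160) = 159936 - (76/(-11) + 160) = 159936 - (76*(-1/11) + 160) = 159936 - (-76/11 + 160) = 159936 - 1*1684/11 = 159936 - 1684/11 = 1757612/11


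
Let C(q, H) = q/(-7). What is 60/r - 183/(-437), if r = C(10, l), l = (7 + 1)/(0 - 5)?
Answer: -18171/437 ≈ -41.581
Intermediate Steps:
l = -8/5 (l = 8/(-5) = 8*(-1/5) = -8/5 ≈ -1.6000)
C(q, H) = -q/7 (C(q, H) = q*(-1/7) = -q/7)
r = -10/7 (r = -1/7*10 = -10/7 ≈ -1.4286)
60/r - 183/(-437) = 60/(-10/7) - 183/(-437) = 60*(-7/10) - 183*(-1/437) = -42 + 183/437 = -18171/437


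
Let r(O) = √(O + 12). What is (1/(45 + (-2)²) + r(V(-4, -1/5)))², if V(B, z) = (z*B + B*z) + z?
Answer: 160872/12005 + 2*√335/245 ≈ 13.550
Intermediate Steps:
V(B, z) = z + 2*B*z (V(B, z) = (B*z + B*z) + z = 2*B*z + z = z + 2*B*z)
r(O) = √(12 + O)
(1/(45 + (-2)²) + r(V(-4, -1/5)))² = (1/(45 + (-2)²) + √(12 + (-1/5)*(1 + 2*(-4))))² = (1/(45 + 4) + √(12 + (-1*⅕)*(1 - 8)))² = (1/49 + √(12 - ⅕*(-7)))² = (1/49 + √(12 + 7/5))² = (1/49 + √(67/5))² = (1/49 + √335/5)²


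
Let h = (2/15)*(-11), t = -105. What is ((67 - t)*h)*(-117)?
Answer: 147576/5 ≈ 29515.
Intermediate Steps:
h = -22/15 (h = (2*(1/15))*(-11) = (2/15)*(-11) = -22/15 ≈ -1.4667)
((67 - t)*h)*(-117) = ((67 - 1*(-105))*(-22/15))*(-117) = ((67 + 105)*(-22/15))*(-117) = (172*(-22/15))*(-117) = -3784/15*(-117) = 147576/5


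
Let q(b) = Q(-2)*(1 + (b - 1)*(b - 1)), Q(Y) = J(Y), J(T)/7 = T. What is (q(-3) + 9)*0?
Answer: 0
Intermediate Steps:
J(T) = 7*T
Q(Y) = 7*Y
q(b) = -14 - 14*(-1 + b)² (q(b) = (7*(-2))*(1 + (b - 1)*(b - 1)) = -14*(1 + (-1 + b)*(-1 + b)) = -14*(1 + (-1 + b)²) = -14 - 14*(-1 + b)²)
(q(-3) + 9)*0 = ((-14 - 14*(-1 - 3)²) + 9)*0 = ((-14 - 14*(-4)²) + 9)*0 = ((-14 - 14*16) + 9)*0 = ((-14 - 224) + 9)*0 = (-238 + 9)*0 = -229*0 = 0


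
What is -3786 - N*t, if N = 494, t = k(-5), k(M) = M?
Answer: -1316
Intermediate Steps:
t = -5
-3786 - N*t = -3786 - 494*(-5) = -3786 - 1*(-2470) = -3786 + 2470 = -1316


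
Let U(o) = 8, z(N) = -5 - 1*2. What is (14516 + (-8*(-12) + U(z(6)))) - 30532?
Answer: -15912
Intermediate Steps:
z(N) = -7 (z(N) = -5 - 2 = -7)
(14516 + (-8*(-12) + U(z(6)))) - 30532 = (14516 + (-8*(-12) + 8)) - 30532 = (14516 + (96 + 8)) - 30532 = (14516 + 104) - 30532 = 14620 - 30532 = -15912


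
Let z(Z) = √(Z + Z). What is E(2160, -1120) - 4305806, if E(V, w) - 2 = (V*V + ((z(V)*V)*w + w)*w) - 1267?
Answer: 1612929 + 32514048000*√30 ≈ 1.7809e+11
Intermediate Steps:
z(Z) = √2*√Z (z(Z) = √(2*Z) = √2*√Z)
E(V, w) = -1265 + V² + w*(w + w*√2*V^(3/2)) (E(V, w) = 2 + ((V*V + (((√2*√V)*V)*w + w)*w) - 1267) = 2 + ((V² + ((√2*V^(3/2))*w + w)*w) - 1267) = 2 + ((V² + (w*√2*V^(3/2) + w)*w) - 1267) = 2 + ((V² + (w + w*√2*V^(3/2))*w) - 1267) = 2 + ((V² + w*(w + w*√2*V^(3/2))) - 1267) = 2 + (-1267 + V² + w*(w + w*√2*V^(3/2))) = -1265 + V² + w*(w + w*√2*V^(3/2)))
E(2160, -1120) - 4305806 = (-1265 + 2160² + (-1120)² + √2*2160^(3/2)*(-1120)²) - 4305806 = (-1265 + 4665600 + 1254400 + √2*(25920*√15)*1254400) - 4305806 = (-1265 + 4665600 + 1254400 + 32514048000*√30) - 4305806 = (5918735 + 32514048000*√30) - 4305806 = 1612929 + 32514048000*√30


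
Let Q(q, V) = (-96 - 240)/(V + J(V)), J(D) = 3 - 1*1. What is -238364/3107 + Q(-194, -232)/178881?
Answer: -1634486802228/21305025235 ≈ -76.718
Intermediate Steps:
J(D) = 2 (J(D) = 3 - 1 = 2)
Q(q, V) = -336/(2 + V) (Q(q, V) = (-96 - 240)/(V + 2) = -336/(2 + V))
-238364/3107 + Q(-194, -232)/178881 = -238364/3107 - 336/(2 - 232)/178881 = -238364*1/3107 - 336/(-230)*(1/178881) = -238364/3107 - 336*(-1/230)*(1/178881) = -238364/3107 + (168/115)*(1/178881) = -238364/3107 + 56/6857105 = -1634486802228/21305025235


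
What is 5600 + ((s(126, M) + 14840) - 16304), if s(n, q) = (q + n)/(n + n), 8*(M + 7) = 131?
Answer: 2779753/672 ≈ 4136.5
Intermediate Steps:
M = 75/8 (M = -7 + (1/8)*131 = -7 + 131/8 = 75/8 ≈ 9.3750)
s(n, q) = (n + q)/(2*n) (s(n, q) = (n + q)/((2*n)) = (n + q)*(1/(2*n)) = (n + q)/(2*n))
5600 + ((s(126, M) + 14840) - 16304) = 5600 + (((1/2)*(126 + 75/8)/126 + 14840) - 16304) = 5600 + (((1/2)*(1/126)*(1083/8) + 14840) - 16304) = 5600 + ((361/672 + 14840) - 16304) = 5600 + (9972841/672 - 16304) = 5600 - 983447/672 = 2779753/672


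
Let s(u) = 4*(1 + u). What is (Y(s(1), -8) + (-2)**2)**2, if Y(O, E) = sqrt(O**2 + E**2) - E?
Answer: 272 + 192*sqrt(2) ≈ 543.53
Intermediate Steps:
s(u) = 4 + 4*u
Y(O, E) = sqrt(E**2 + O**2) - E
(Y(s(1), -8) + (-2)**2)**2 = ((sqrt((-8)**2 + (4 + 4*1)**2) - 1*(-8)) + (-2)**2)**2 = ((sqrt(64 + (4 + 4)**2) + 8) + 4)**2 = ((sqrt(64 + 8**2) + 8) + 4)**2 = ((sqrt(64 + 64) + 8) + 4)**2 = ((sqrt(128) + 8) + 4)**2 = ((8*sqrt(2) + 8) + 4)**2 = ((8 + 8*sqrt(2)) + 4)**2 = (12 + 8*sqrt(2))**2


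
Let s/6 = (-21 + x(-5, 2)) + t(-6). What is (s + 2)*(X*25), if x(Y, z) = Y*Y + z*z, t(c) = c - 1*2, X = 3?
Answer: 150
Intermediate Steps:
t(c) = -2 + c (t(c) = c - 2 = -2 + c)
x(Y, z) = Y**2 + z**2
s = 0 (s = 6*((-21 + ((-5)**2 + 2**2)) + (-2 - 6)) = 6*((-21 + (25 + 4)) - 8) = 6*((-21 + 29) - 8) = 6*(8 - 8) = 6*0 = 0)
(s + 2)*(X*25) = (0 + 2)*(3*25) = 2*75 = 150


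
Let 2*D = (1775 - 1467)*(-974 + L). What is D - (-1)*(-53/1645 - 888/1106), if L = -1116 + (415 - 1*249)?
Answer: -38505255207/129955 ≈ -2.9630e+5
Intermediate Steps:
L = -950 (L = -1116 + (415 - 249) = -1116 + 166 = -950)
D = -296296 (D = ((1775 - 1467)*(-974 - 950))/2 = (308*(-1924))/2 = (½)*(-592592) = -296296)
D - (-1)*(-53/1645 - 888/1106) = -296296 - (-1)*(-53/1645 - 888/1106) = -296296 - (-1)*(-53*1/1645 - 888*1/1106) = -296296 - (-1)*(-53/1645 - 444/553) = -296296 - (-1)*(-108527)/129955 = -296296 - 1*108527/129955 = -296296 - 108527/129955 = -38505255207/129955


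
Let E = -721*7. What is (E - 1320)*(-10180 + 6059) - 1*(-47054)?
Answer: 26285461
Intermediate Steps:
E = -5047
(E - 1320)*(-10180 + 6059) - 1*(-47054) = (-5047 - 1320)*(-10180 + 6059) - 1*(-47054) = -6367*(-4121) + 47054 = 26238407 + 47054 = 26285461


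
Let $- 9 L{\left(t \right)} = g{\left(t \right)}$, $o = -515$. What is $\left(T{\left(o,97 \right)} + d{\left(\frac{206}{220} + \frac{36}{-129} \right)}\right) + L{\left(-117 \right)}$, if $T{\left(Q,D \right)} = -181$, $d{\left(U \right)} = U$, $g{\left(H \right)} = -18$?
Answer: $- \frac{843561}{4730} \approx -178.34$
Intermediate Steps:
$L{\left(t \right)} = 2$ ($L{\left(t \right)} = \left(- \frac{1}{9}\right) \left(-18\right) = 2$)
$\left(T{\left(o,97 \right)} + d{\left(\frac{206}{220} + \frac{36}{-129} \right)}\right) + L{\left(-117 \right)} = \left(-181 + \left(\frac{206}{220} + \frac{36}{-129}\right)\right) + 2 = \left(-181 + \left(206 \cdot \frac{1}{220} + 36 \left(- \frac{1}{129}\right)\right)\right) + 2 = \left(-181 + \left(\frac{103}{110} - \frac{12}{43}\right)\right) + 2 = \left(-181 + \frac{3109}{4730}\right) + 2 = - \frac{853021}{4730} + 2 = - \frac{843561}{4730}$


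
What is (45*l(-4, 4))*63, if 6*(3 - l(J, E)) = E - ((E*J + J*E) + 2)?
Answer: -7560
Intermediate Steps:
l(J, E) = 10/3 - E/6 + E*J/3 (l(J, E) = 3 - (E - ((E*J + J*E) + 2))/6 = 3 - (E - ((E*J + E*J) + 2))/6 = 3 - (E - (2*E*J + 2))/6 = 3 - (E - (2 + 2*E*J))/6 = 3 - (E + (-2 - 2*E*J))/6 = 3 - (-2 + E - 2*E*J)/6 = 3 + (⅓ - E/6 + E*J/3) = 10/3 - E/6 + E*J/3)
(45*l(-4, 4))*63 = (45*(10/3 - ⅙*4 + (⅓)*4*(-4)))*63 = (45*(10/3 - ⅔ - 16/3))*63 = (45*(-8/3))*63 = -120*63 = -7560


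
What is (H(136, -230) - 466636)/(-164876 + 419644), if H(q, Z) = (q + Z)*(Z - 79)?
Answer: -218795/127384 ≈ -1.7176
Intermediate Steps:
H(q, Z) = (-79 + Z)*(Z + q) (H(q, Z) = (Z + q)*(-79 + Z) = (-79 + Z)*(Z + q))
(H(136, -230) - 466636)/(-164876 + 419644) = (((-230)**2 - 79*(-230) - 79*136 - 230*136) - 466636)/(-164876 + 419644) = ((52900 + 18170 - 10744 - 31280) - 466636)/254768 = (29046 - 466636)*(1/254768) = -437590*1/254768 = -218795/127384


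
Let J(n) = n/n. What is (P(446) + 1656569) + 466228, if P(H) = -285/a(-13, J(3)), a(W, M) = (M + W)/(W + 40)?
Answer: 8493753/4 ≈ 2.1234e+6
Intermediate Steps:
J(n) = 1
a(W, M) = (M + W)/(40 + W)
P(H) = 2565/4 (P(H) = -285*(40 - 13)/(1 - 13) = -285/(-12/27) = -285/((1/27)*(-12)) = -285/(-4/9) = -285*(-9/4) = 2565/4)
(P(446) + 1656569) + 466228 = (2565/4 + 1656569) + 466228 = 6628841/4 + 466228 = 8493753/4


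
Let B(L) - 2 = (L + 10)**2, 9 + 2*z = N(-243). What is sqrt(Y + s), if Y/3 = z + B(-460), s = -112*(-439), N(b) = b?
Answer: 2*sqrt(164074) ≈ 810.12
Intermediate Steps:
z = -126 (z = -9/2 + (1/2)*(-243) = -9/2 - 243/2 = -126)
s = 49168
B(L) = 2 + (10 + L)**2 (B(L) = 2 + (L + 10)**2 = 2 + (10 + L)**2)
Y = 607128 (Y = 3*(-126 + (2 + (10 - 460)**2)) = 3*(-126 + (2 + (-450)**2)) = 3*(-126 + (2 + 202500)) = 3*(-126 + 202502) = 3*202376 = 607128)
sqrt(Y + s) = sqrt(607128 + 49168) = sqrt(656296) = 2*sqrt(164074)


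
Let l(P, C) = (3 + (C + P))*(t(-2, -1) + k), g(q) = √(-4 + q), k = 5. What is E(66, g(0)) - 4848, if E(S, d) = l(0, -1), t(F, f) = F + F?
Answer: -4846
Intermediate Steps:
t(F, f) = 2*F
l(P, C) = 3 + C + P (l(P, C) = (3 + (C + P))*(2*(-2) + 5) = (3 + C + P)*(-4 + 5) = (3 + C + P)*1 = 3 + C + P)
E(S, d) = 2 (E(S, d) = 3 - 1 + 0 = 2)
E(66, g(0)) - 4848 = 2 - 4848 = -4846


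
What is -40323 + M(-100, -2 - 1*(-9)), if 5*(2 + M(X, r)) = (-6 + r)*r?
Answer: -201618/5 ≈ -40324.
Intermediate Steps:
M(X, r) = -2 + r*(-6 + r)/5 (M(X, r) = -2 + ((-6 + r)*r)/5 = -2 + (r*(-6 + r))/5 = -2 + r*(-6 + r)/5)
-40323 + M(-100, -2 - 1*(-9)) = -40323 + (-2 - 6*(-2 - 1*(-9))/5 + (-2 - 1*(-9))²/5) = -40323 + (-2 - 6*(-2 + 9)/5 + (-2 + 9)²/5) = -40323 + (-2 - 6/5*7 + (⅕)*7²) = -40323 + (-2 - 42/5 + (⅕)*49) = -40323 + (-2 - 42/5 + 49/5) = -40323 - ⅗ = -201618/5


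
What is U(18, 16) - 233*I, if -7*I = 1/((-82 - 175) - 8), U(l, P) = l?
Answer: 33157/1855 ≈ 17.874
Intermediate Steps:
I = 1/1855 (I = -1/(7*((-82 - 175) - 8)) = -1/(7*(-257 - 8)) = -⅐/(-265) = -⅐*(-1/265) = 1/1855 ≈ 0.00053908)
U(18, 16) - 233*I = 18 - 233*1/1855 = 18 - 233/1855 = 33157/1855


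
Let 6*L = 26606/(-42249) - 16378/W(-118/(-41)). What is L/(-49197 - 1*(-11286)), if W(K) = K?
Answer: 14186629255/567002451006 ≈ 0.025020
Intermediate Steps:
L = -14186629255/14956146 (L = (26606/(-42249) - 16378/((-118/(-41))))/6 = (26606*(-1/42249) - 16378/((-118*(-1/41))))/6 = (-26606/42249 - 16378/118/41)/6 = (-26606/42249 - 16378*41/118)/6 = (-26606/42249 - 335749/59)/6 = (1/6)*(-14186629255/2492691) = -14186629255/14956146 ≈ -948.55)
L/(-49197 - 1*(-11286)) = -14186629255/(14956146*(-49197 - 1*(-11286))) = -14186629255/(14956146*(-49197 + 11286)) = -14186629255/14956146/(-37911) = -14186629255/14956146*(-1/37911) = 14186629255/567002451006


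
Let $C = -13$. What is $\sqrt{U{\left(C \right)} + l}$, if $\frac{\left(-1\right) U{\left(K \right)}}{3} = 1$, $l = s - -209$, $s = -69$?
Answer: $\sqrt{137} \approx 11.705$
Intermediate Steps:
$l = 140$ ($l = -69 - -209 = -69 + 209 = 140$)
$U{\left(K \right)} = -3$ ($U{\left(K \right)} = \left(-3\right) 1 = -3$)
$\sqrt{U{\left(C \right)} + l} = \sqrt{-3 + 140} = \sqrt{137}$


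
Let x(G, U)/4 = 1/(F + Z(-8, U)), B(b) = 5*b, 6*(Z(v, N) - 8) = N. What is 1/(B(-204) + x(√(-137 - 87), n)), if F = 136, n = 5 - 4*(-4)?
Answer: -295/300892 ≈ -0.00098042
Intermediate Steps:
n = 21 (n = 5 + 16 = 21)
Z(v, N) = 8 + N/6
x(G, U) = 4/(144 + U/6) (x(G, U) = 4/(136 + (8 + U/6)) = 4/(144 + U/6))
1/(B(-204) + x(√(-137 - 87), n)) = 1/(5*(-204) + 24/(864 + 21)) = 1/(-1020 + 24/885) = 1/(-1020 + 24*(1/885)) = 1/(-1020 + 8/295) = 1/(-300892/295) = -295/300892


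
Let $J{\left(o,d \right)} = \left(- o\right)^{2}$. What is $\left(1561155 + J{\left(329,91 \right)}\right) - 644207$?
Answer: $1025189$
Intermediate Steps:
$J{\left(o,d \right)} = o^{2}$
$\left(1561155 + J{\left(329,91 \right)}\right) - 644207 = \left(1561155 + 329^{2}\right) - 644207 = \left(1561155 + 108241\right) - 644207 = 1669396 - 644207 = 1025189$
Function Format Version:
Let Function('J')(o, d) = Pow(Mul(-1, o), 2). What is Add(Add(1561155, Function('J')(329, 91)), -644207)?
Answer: 1025189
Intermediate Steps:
Function('J')(o, d) = Pow(o, 2)
Add(Add(1561155, Function('J')(329, 91)), -644207) = Add(Add(1561155, Pow(329, 2)), -644207) = Add(Add(1561155, 108241), -644207) = Add(1669396, -644207) = 1025189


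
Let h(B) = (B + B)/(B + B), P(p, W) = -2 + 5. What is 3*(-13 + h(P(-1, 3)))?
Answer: -36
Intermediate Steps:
P(p, W) = 3
h(B) = 1 (h(B) = (2*B)/((2*B)) = (2*B)*(1/(2*B)) = 1)
3*(-13 + h(P(-1, 3))) = 3*(-13 + 1) = 3*(-12) = -36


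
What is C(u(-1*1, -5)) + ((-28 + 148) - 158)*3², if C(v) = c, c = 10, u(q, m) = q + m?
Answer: -332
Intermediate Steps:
u(q, m) = m + q
C(v) = 10
C(u(-1*1, -5)) + ((-28 + 148) - 158)*3² = 10 + ((-28 + 148) - 158)*3² = 10 + (120 - 158)*9 = 10 - 38*9 = 10 - 342 = -332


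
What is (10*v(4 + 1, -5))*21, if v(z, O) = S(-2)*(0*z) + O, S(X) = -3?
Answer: -1050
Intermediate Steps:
v(z, O) = O (v(z, O) = -0*z + O = -3*0 + O = 0 + O = O)
(10*v(4 + 1, -5))*21 = (10*(-5))*21 = -50*21 = -1050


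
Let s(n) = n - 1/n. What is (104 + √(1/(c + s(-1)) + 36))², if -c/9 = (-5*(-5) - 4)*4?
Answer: (13104 + √571515)²/15876 ≈ 12100.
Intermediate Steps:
c = -756 (c = -9*(-5*(-5) - 4)*4 = -9*(25 - 4)*4 = -189*4 = -9*84 = -756)
(104 + √(1/(c + s(-1)) + 36))² = (104 + √(1/(-756 + (-1 - 1/(-1))) + 36))² = (104 + √(1/(-756 + (-1 - 1*(-1))) + 36))² = (104 + √(1/(-756 + (-1 + 1)) + 36))² = (104 + √(1/(-756 + 0) + 36))² = (104 + √(1/(-756) + 36))² = (104 + √(-1/756 + 36))² = (104 + √(27215/756))² = (104 + √571515/126)²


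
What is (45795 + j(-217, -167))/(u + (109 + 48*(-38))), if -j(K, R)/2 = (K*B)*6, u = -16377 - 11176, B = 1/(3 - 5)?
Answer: -14831/9756 ≈ -1.5202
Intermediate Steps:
B = -½ (B = 1/(-2) = -½ ≈ -0.50000)
u = -27553
j(K, R) = 6*K (j(K, R) = -2*K*(-½)*6 = -2*(-K/2)*6 = -(-6)*K = 6*K)
(45795 + j(-217, -167))/(u + (109 + 48*(-38))) = (45795 + 6*(-217))/(-27553 + (109 + 48*(-38))) = (45795 - 1302)/(-27553 + (109 - 1824)) = 44493/(-27553 - 1715) = 44493/(-29268) = 44493*(-1/29268) = -14831/9756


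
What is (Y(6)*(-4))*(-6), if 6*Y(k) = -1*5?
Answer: -20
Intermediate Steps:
Y(k) = -⅚ (Y(k) = (-1*5)/6 = (⅙)*(-5) = -⅚)
(Y(6)*(-4))*(-6) = -⅚*(-4)*(-6) = (10/3)*(-6) = -20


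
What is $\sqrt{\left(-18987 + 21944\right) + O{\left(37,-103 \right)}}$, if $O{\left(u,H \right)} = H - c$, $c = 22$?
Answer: $4 \sqrt{177} \approx 53.217$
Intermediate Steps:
$O{\left(u,H \right)} = -22 + H$ ($O{\left(u,H \right)} = H - 22 = -22 + H$)
$\sqrt{\left(-18987 + 21944\right) + O{\left(37,-103 \right)}} = \sqrt{\left(-18987 + 21944\right) - 125} = \sqrt{2957 - 125} = \sqrt{2832} = 4 \sqrt{177}$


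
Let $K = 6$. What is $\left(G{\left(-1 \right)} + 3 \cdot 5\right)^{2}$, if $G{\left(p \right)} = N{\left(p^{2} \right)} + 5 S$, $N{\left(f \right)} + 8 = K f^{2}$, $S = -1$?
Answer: $64$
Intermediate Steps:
$N{\left(f \right)} = -8 + 6 f^{2}$
$G{\left(p \right)} = -13 + 6 p^{4}$ ($G{\left(p \right)} = \left(-8 + 6 \left(p^{2}\right)^{2}\right) + 5 \left(-1\right) = \left(-8 + 6 p^{4}\right) - 5 = -13 + 6 p^{4}$)
$\left(G{\left(-1 \right)} + 3 \cdot 5\right)^{2} = \left(\left(-13 + 6 \left(-1\right)^{4}\right) + 3 \cdot 5\right)^{2} = \left(\left(-13 + 6 \cdot 1\right) + 15\right)^{2} = \left(\left(-13 + 6\right) + 15\right)^{2} = \left(-7 + 15\right)^{2} = 8^{2} = 64$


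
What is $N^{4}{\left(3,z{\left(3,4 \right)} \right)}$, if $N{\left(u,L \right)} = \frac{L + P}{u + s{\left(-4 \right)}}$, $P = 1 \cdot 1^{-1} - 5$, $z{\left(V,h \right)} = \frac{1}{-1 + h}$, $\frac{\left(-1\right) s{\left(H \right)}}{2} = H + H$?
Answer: $\frac{14641}{10556001} \approx 0.001387$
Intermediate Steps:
$s{\left(H \right)} = - 4 H$ ($s{\left(H \right)} = - 2 \left(H + H\right) = - 2 \cdot 2 H = - 4 H$)
$P = -4$ ($P = 1 \cdot 1 - 5 = 1 - 5 = -4$)
$N{\left(u,L \right)} = \frac{-4 + L}{16 + u}$ ($N{\left(u,L \right)} = \frac{L - 4}{u - -16} = \frac{-4 + L}{u + 16} = \frac{-4 + L}{16 + u}$)
$N^{4}{\left(3,z{\left(3,4 \right)} \right)} = \left(\frac{-4 + \frac{1}{-1 + 4}}{16 + 3}\right)^{4} = \left(\frac{-4 + \frac{1}{3}}{19}\right)^{4} = \left(\frac{1}{19} \left(- \frac{11}{3}\right)\right)^{4} = \left(- \frac{11}{57}\right)^{4} = \frac{14641}{10556001}$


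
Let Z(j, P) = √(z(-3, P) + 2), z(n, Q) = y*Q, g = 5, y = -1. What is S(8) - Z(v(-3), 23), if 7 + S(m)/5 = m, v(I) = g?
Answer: 5 - I*√21 ≈ 5.0 - 4.5826*I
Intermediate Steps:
v(I) = 5
S(m) = -35 + 5*m
z(n, Q) = -Q
Z(j, P) = √(2 - P) (Z(j, P) = √(-P + 2) = √(2 - P))
S(8) - Z(v(-3), 23) = (-35 + 5*8) - √(2 - 1*23) = (-35 + 40) - √(2 - 23) = 5 - √(-21) = 5 - I*√21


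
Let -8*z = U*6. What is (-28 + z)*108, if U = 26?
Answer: -5130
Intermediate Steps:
z = -39/2 (z = -13*6/4 = -1/8*156 = -39/2 ≈ -19.500)
(-28 + z)*108 = (-28 - 39/2)*108 = -95/2*108 = -5130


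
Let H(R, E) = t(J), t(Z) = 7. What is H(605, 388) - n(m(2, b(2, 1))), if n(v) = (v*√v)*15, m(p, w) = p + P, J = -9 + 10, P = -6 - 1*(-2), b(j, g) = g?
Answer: 7 + 30*I*√2 ≈ 7.0 + 42.426*I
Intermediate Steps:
P = -4 (P = -6 + 2 = -4)
J = 1
m(p, w) = -4 + p (m(p, w) = p - 4 = -4 + p)
H(R, E) = 7
n(v) = 15*v^(3/2) (n(v) = v^(3/2)*15 = 15*v^(3/2))
H(605, 388) - n(m(2, b(2, 1))) = 7 - 15*(-4 + 2)^(3/2) = 7 - 15*(-2)^(3/2) = 7 - 15*(-2*I*√2) = 7 - (-30)*I*√2 = 7 + 30*I*√2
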